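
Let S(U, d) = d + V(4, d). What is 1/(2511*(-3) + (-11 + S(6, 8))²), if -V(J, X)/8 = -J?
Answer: -1/6692 ≈ -0.00014943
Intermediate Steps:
V(J, X) = 8*J (V(J, X) = -(-8)*J = 8*J)
S(U, d) = 32 + d (S(U, d) = d + 8*4 = d + 32 = 32 + d)
1/(2511*(-3) + (-11 + S(6, 8))²) = 1/(2511*(-3) + (-11 + (32 + 8))²) = 1/(-7533 + (-11 + 40)²) = 1/(-7533 + 29²) = 1/(-7533 + 841) = 1/(-6692) = -1/6692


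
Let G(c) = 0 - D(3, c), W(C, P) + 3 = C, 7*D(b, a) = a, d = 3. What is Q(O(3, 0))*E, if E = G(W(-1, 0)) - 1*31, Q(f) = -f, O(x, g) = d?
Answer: 639/7 ≈ 91.286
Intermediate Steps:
O(x, g) = 3
D(b, a) = a/7
W(C, P) = -3 + C
G(c) = -c/7 (G(c) = 0 - c/7 = -c/7)
E = -213/7 (E = -(-3 - 1)/7 - 1*31 = -1/7*(-4) - 31 = 4/7 - 31 = -213/7 ≈ -30.429)
Q(O(3, 0))*E = -1*3*(-213/7) = -3*(-213/7) = 639/7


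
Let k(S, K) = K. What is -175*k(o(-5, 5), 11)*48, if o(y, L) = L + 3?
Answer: -92400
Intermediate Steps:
o(y, L) = 3 + L
-175*k(o(-5, 5), 11)*48 = -175*11*48 = -1925*48 = -92400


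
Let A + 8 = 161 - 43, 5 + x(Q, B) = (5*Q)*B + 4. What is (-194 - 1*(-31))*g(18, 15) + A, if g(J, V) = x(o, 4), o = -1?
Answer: 3533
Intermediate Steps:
x(Q, B) = -1 + 5*B*Q (x(Q, B) = -5 + ((5*Q)*B + 4) = -5 + (5*B*Q + 4) = -5 + (4 + 5*B*Q) = -1 + 5*B*Q)
g(J, V) = -21 (g(J, V) = -1 + 5*4*(-1) = -1 - 20 = -21)
A = 110 (A = -8 + (161 - 43) = -8 + 118 = 110)
(-194 - 1*(-31))*g(18, 15) + A = (-194 - 1*(-31))*(-21) + 110 = (-194 + 31)*(-21) + 110 = -163*(-21) + 110 = 3423 + 110 = 3533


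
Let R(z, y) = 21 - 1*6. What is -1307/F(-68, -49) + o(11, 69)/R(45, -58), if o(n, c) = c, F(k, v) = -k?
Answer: -4971/340 ≈ -14.621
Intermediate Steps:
R(z, y) = 15 (R(z, y) = 21 - 6 = 15)
-1307/F(-68, -49) + o(11, 69)/R(45, -58) = -1307/((-1*(-68))) + 69/15 = -1307/68 + 69*(1/15) = -1307*1/68 + 23/5 = -1307/68 + 23/5 = -4971/340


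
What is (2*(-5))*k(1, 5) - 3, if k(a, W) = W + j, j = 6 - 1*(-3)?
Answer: -143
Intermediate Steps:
j = 9 (j = 6 + 3 = 9)
k(a, W) = 9 + W (k(a, W) = W + 9 = 9 + W)
(2*(-5))*k(1, 5) - 3 = (2*(-5))*(9 + 5) - 3 = -10*14 - 3 = -140 - 3 = -143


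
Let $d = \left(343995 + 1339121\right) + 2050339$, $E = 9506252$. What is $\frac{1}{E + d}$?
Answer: $\frac{1}{13239707} \approx 7.553 \cdot 10^{-8}$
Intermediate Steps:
$d = 3733455$ ($d = 1683116 + 2050339 = 3733455$)
$\frac{1}{E + d} = \frac{1}{9506252 + 3733455} = \frac{1}{13239707}$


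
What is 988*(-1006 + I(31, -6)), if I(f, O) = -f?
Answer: -1024556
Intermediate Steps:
988*(-1006 + I(31, -6)) = 988*(-1006 - 1*31) = 988*(-1006 - 31) = 988*(-1037) = -1024556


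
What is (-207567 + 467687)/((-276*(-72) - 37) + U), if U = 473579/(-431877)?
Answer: 28084961310/2141451679 ≈ 13.115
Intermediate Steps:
U = -473579/431877 (U = 473579*(-1/431877) = -473579/431877 ≈ -1.0966)
(-207567 + 467687)/((-276*(-72) - 37) + U) = (-207567 + 467687)/((-276*(-72) - 37) - 473579/431877) = 260120/((19872 - 37) - 473579/431877) = 260120/(19835 - 473579/431877) = 260120/(8565806716/431877) = 260120*(431877/8565806716) = 28084961310/2141451679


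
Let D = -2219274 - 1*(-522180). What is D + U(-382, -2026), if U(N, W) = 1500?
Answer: -1695594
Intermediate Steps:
D = -1697094 (D = -2219274 + 522180 = -1697094)
D + U(-382, -2026) = -1697094 + 1500 = -1695594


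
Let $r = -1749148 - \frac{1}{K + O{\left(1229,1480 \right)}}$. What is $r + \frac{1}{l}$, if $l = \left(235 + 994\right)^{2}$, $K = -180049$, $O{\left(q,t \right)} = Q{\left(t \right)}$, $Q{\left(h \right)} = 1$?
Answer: $- \frac{475684089039554375}{271951881168} \approx -1.7491 \cdot 10^{6}$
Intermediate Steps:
$O{\left(q,t \right)} = 1$
$l = 1510441$ ($l = 1229^{2} = 1510441$)
$r = - \frac{314930599103}{180048}$ ($r = -1749148 - \frac{1}{-180049 + 1} = -1749148 - \frac{1}{-180048} = -1749148 - - \frac{1}{180048} = -1749148 + \frac{1}{180048} = - \frac{314930599103}{180048} \approx -1.7491 \cdot 10^{6}$)
$r + \frac{1}{l} = - \frac{314930599103}{180048} + \frac{1}{1510441} = - \frac{475684089039554375}{271951881168}$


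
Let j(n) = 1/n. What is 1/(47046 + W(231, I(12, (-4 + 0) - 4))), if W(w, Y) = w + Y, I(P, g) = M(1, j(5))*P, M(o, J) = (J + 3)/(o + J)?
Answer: 1/47309 ≈ 2.1138e-5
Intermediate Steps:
j(n) = 1/n
M(o, J) = (3 + J)/(J + o)
I(P, g) = 8*P/3 (I(P, g) = ((3 + 1/5)/(1/5 + 1))*P = ((3 + ⅕)/(⅕ + 1))*P = ((16/5)/(6/5))*P = ((⅚)*(16/5))*P = 8*P/3)
W(w, Y) = Y + w
1/(47046 + W(231, I(12, (-4 + 0) - 4))) = 1/(47046 + ((8/3)*12 + 231)) = 1/(47046 + (32 + 231)) = 1/(47046 + 263) = 1/47309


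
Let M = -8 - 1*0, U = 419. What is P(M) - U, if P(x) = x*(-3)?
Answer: -395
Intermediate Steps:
M = -8 (M = -8 + 0 = -8)
P(x) = -3*x
P(M) - U = -3*(-8) - 1*419 = 24 - 419 = -395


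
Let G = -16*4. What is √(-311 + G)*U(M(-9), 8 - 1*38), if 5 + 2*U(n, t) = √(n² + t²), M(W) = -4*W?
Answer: I*√15*(-25/2 + 15*√61) ≈ 405.32*I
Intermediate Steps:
U(n, t) = -5/2 + √(n² + t²)/2
G = -64
√(-311 + G)*U(M(-9), 8 - 1*38) = √(-311 - 64)*(-5/2 + √((-4*(-9))² + (8 - 1*38)²)/2) = √(-375)*(-5/2 + √(36² + (8 - 38)²)/2) = (5*I*√15)*(-5/2 + √(1296 + (-30)²)/2) = (5*I*√15)*(-5/2 + √(1296 + 900)/2) = (5*I*√15)*(-5/2 + √2196/2) = (5*I*√15)*(-5/2 + (6*√61)/2) = (5*I*√15)*(-5/2 + 3*√61) = 5*I*√15*(-5/2 + 3*√61)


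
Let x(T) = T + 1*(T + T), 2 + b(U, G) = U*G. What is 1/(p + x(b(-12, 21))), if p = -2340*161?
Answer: -1/377502 ≈ -2.6490e-6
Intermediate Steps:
b(U, G) = -2 + G*U (b(U, G) = -2 + U*G = -2 + G*U)
x(T) = 3*T (x(T) = T + 1*(2*T) = T + 2*T = 3*T)
p = -376740
1/(p + x(b(-12, 21))) = 1/(-376740 + 3*(-2 + 21*(-12))) = 1/(-376740 + 3*(-2 - 252)) = 1/(-376740 + 3*(-254)) = 1/(-376740 - 762) = 1/(-377502) = -1/377502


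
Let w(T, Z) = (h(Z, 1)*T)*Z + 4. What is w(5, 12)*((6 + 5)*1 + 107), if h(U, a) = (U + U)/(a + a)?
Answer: 85432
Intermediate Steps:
h(U, a) = U/a (h(U, a) = (2*U)/((2*a)) = (2*U)*(1/(2*a)) = U/a)
w(T, Z) = 4 + T*Z² (w(T, Z) = ((Z/1)*T)*Z + 4 = ((Z*1)*T)*Z + 4 = (Z*T)*Z + 4 = (T*Z)*Z + 4 = T*Z² + 4 = 4 + T*Z²)
w(5, 12)*((6 + 5)*1 + 107) = (4 + 5*12²)*((6 + 5)*1 + 107) = (4 + 5*144)*(11*1 + 107) = (4 + 720)*(11 + 107) = 724*118 = 85432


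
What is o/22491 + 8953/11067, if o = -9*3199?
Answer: -1738/3689 ≈ -0.47113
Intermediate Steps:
o = -28791
o/22491 + 8953/11067 = -28791/22491 + 8953/11067 = -28791*1/22491 + 8953*(1/11067) = -457/357 + 1279/1581 = -1738/3689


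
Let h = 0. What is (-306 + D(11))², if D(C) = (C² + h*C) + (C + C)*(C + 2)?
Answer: 10201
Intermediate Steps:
D(C) = C² + 2*C*(2 + C) (D(C) = (C² + 0*C) + (C + C)*(C + 2) = (C² + 0) + (2*C)*(2 + C) = C² + 2*C*(2 + C))
(-306 + D(11))² = (-306 + 11*(4 + 3*11))² = (-306 + 11*(4 + 33))² = (-306 + 11*37)² = (-306 + 407)² = 101² = 10201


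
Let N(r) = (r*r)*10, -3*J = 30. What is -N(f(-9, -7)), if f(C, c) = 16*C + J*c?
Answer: -54760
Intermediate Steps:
J = -10 (J = -⅓*30 = -10)
f(C, c) = -10*c + 16*C (f(C, c) = 16*C - 10*c = -10*c + 16*C)
N(r) = 10*r² (N(r) = r²*10 = 10*r²)
-N(f(-9, -7)) = -10*(-10*(-7) + 16*(-9))² = -10*(70 - 144)² = -10*(-74)² = -10*5476 = -1*54760 = -54760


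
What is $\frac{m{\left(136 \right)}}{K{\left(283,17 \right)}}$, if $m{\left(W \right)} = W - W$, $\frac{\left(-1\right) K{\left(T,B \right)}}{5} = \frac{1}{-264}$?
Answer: $0$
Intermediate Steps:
$K{\left(T,B \right)} = \frac{5}{264}$ ($K{\left(T,B \right)} = - \frac{5}{-264} = \left(-5\right) \left(- \frac{1}{264}\right) = \frac{5}{264}$)
$m{\left(W \right)} = 0$
$\frac{m{\left(136 \right)}}{K{\left(283,17 \right)}} = \frac{0}{\frac{5}{264}} = 0 \cdot \frac{264}{5} = 0$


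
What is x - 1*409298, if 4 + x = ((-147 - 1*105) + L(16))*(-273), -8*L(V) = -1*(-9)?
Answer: -2721591/8 ≈ -3.4020e+5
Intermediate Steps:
L(V) = -9/8 (L(V) = -(-1)*(-9)/8 = -⅛*9 = -9/8)
x = 552793/8 (x = -4 + ((-147 - 1*105) - 9/8)*(-273) = -4 + ((-147 - 105) - 9/8)*(-273) = -4 + (-252 - 9/8)*(-273) = -4 - 2025/8*(-273) = -4 + 552825/8 = 552793/8 ≈ 69099.)
x - 1*409298 = 552793/8 - 1*409298 = 552793/8 - 409298 = -2721591/8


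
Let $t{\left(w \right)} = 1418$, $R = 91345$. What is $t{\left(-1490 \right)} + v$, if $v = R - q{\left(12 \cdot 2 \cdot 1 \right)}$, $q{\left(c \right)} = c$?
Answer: $92739$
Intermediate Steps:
$v = 91321$ ($v = 91345 - 12 \cdot 2 \cdot 1 = 91345 - 24 \cdot 1 = 91345 - 24 = 91321$)
$t{\left(-1490 \right)} + v = 1418 + 91321 = 92739$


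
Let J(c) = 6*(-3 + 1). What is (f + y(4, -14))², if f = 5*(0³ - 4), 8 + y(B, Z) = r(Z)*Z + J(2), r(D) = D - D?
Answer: 1600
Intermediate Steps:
r(D) = 0
J(c) = -12 (J(c) = 6*(-2) = -12)
y(B, Z) = -20 (y(B, Z) = -8 + (0*Z - 12) = -8 + (0 - 12) = -8 - 12 = -20)
f = -20 (f = 5*(0 - 4) = 5*(-4) = -20)
(f + y(4, -14))² = (-20 - 20)² = (-40)² = 1600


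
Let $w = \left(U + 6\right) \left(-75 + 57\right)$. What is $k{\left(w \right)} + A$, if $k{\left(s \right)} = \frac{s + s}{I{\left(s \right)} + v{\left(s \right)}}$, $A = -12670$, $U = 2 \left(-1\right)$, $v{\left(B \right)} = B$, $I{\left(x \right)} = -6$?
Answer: $- \frac{164686}{13} \approx -12668.0$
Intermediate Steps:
$U = -2$
$w = -72$ ($w = \left(-2 + 6\right) \left(-75 + 57\right) = 4 \left(-18\right) = -72$)
$k{\left(s \right)} = \frac{2 s}{-6 + s}$ ($k{\left(s \right)} = \frac{s + s}{-6 + s} = \frac{2 s}{-6 + s}$)
$k{\left(w \right)} + A = 2 \left(-72\right) \frac{1}{-6 - 72} - 12670 = 2 \left(-72\right) \frac{1}{-78} - 12670 = 2 \left(-72\right) \left(- \frac{1}{78}\right) - 12670 = \frac{24}{13} - 12670 = - \frac{164686}{13}$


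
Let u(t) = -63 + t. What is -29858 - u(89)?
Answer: -29884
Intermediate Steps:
-29858 - u(89) = -29858 - (-63 + 89) = -29858 - 1*26 = -29858 - 26 = -29884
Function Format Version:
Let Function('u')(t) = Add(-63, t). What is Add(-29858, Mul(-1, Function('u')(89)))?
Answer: -29884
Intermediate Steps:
Add(-29858, Mul(-1, Function('u')(89))) = Add(-29858, Mul(-1, Add(-63, 89))) = Add(-29858, Mul(-1, 26)) = Add(-29858, -26) = -29884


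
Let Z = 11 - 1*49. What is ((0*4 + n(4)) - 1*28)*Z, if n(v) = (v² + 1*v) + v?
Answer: 152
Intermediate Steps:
n(v) = v² + 2*v (n(v) = (v² + v) + v = (v + v²) + v = v² + 2*v)
Z = -38 (Z = 11 - 49 = -38)
((0*4 + n(4)) - 1*28)*Z = ((0*4 + 4*(2 + 4)) - 1*28)*(-38) = ((0 + 4*6) - 28)*(-38) = ((0 + 24) - 28)*(-38) = (24 - 28)*(-38) = -4*(-38) = 152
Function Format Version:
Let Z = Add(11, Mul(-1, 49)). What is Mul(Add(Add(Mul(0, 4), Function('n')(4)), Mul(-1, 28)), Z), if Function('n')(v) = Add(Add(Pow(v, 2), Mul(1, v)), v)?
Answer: 152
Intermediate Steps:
Function('n')(v) = Add(Pow(v, 2), Mul(2, v)) (Function('n')(v) = Add(Add(Pow(v, 2), v), v) = Add(Add(v, Pow(v, 2)), v) = Add(Pow(v, 2), Mul(2, v)))
Z = -38 (Z = Add(11, -49) = -38)
Mul(Add(Add(Mul(0, 4), Function('n')(4)), Mul(-1, 28)), Z) = Mul(Add(Add(Mul(0, 4), Mul(4, Add(2, 4))), Mul(-1, 28)), -38) = Mul(Add(Add(0, Mul(4, 6)), -28), -38) = Mul(Add(Add(0, 24), -28), -38) = Mul(Add(24, -28), -38) = Mul(-4, -38) = 152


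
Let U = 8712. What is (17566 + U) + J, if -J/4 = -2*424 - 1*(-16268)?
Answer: -35402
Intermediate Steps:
J = -61680 (J = -4*(-2*424 - 1*(-16268)) = -4*(-848 + 16268) = -4*15420 = -61680)
(17566 + U) + J = (17566 + 8712) - 61680 = 26278 - 61680 = -35402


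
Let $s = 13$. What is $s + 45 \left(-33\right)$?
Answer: $-1472$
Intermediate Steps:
$s + 45 \left(-33\right) = 13 + 45 \left(-33\right) = 13 - 1485 = -1472$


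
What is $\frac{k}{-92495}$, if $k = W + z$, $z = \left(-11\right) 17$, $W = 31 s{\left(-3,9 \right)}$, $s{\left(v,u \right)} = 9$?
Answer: $- \frac{92}{92495} \approx -0.00099465$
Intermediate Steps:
$W = 279$ ($W = 31 \cdot 9 = 279$)
$z = -187$
$k = 92$ ($k = 279 - 187 = 92$)
$\frac{k}{-92495} = \frac{92}{-92495} = 92 \left(- \frac{1}{92495}\right) = - \frac{92}{92495}$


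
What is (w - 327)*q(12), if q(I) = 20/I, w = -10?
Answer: -1685/3 ≈ -561.67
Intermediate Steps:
(w - 327)*q(12) = (-10 - 327)*(20/12) = -6740/12 = -337*5/3 = -1685/3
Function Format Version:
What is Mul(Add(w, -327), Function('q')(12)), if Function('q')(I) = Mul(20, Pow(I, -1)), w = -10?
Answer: Rational(-1685, 3) ≈ -561.67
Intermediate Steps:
Mul(Add(w, -327), Function('q')(12)) = Mul(Add(-10, -327), Mul(20, Pow(12, -1))) = Mul(-337, Mul(20, Rational(1, 12))) = Mul(-337, Rational(5, 3)) = Rational(-1685, 3)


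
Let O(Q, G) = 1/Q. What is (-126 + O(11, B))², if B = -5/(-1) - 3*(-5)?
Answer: 1918225/121 ≈ 15853.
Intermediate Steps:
B = 20 (B = -5*(-1) + 15 = 5 + 15 = 20)
(-126 + O(11, B))² = (-126 + 1/11)² = (-1385/11)² = 1918225/121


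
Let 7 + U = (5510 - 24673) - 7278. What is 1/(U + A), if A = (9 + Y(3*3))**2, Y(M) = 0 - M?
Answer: -1/26448 ≈ -3.7810e-5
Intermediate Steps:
Y(M) = -M
A = 0 (A = (9 - 3*3)**2 = (9 - 1*9)**2 = (9 - 9)**2 = 0**2 = 0)
U = -26448 (U = -7 + ((5510 - 24673) - 7278) = -7 + (-19163 - 7278) = -7 - 26441 = -26448)
1/(U + A) = 1/(-26448 + 0) = 1/(-26448) = -1/26448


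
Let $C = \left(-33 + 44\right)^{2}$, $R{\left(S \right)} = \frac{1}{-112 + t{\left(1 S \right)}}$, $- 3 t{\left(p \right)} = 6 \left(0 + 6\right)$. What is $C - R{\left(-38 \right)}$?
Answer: $\frac{15005}{124} \approx 121.01$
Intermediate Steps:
$t{\left(p \right)} = -12$ ($t{\left(p \right)} = - \frac{6 \left(0 + 6\right)}{3} = - \frac{6 \cdot 6}{3} = \left(- \frac{1}{3}\right) 36 = -12$)
$R{\left(S \right)} = - \frac{1}{124}$ ($R{\left(S \right)} = \frac{1}{-112 - 12} = \frac{1}{-124} = - \frac{1}{124}$)
$C = 121$ ($C = 11^{2} = 121$)
$C - R{\left(-38 \right)} = 121 - - \frac{1}{124} = 121 + \frac{1}{124} = \frac{15005}{124}$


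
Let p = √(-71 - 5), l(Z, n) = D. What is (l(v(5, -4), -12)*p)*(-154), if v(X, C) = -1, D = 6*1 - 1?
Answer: -1540*I*√19 ≈ -6712.7*I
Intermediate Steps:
D = 5 (D = 6 - 1 = 5)
l(Z, n) = 5
p = 2*I*√19 (p = √(-76) = 2*I*√19 ≈ 8.7178*I)
(l(v(5, -4), -12)*p)*(-154) = (5*(2*I*√19))*(-154) = (10*I*√19)*(-154) = -1540*I*√19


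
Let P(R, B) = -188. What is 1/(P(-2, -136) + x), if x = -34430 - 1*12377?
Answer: -1/46995 ≈ -2.1279e-5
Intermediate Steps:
x = -46807 (x = -34430 - 12377 = -46807)
1/(P(-2, -136) + x) = 1/(-188 - 46807) = 1/(-46995) = -1/46995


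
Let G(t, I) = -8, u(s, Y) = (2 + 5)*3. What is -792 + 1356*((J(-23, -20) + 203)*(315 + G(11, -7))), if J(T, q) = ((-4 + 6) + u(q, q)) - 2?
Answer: 93248616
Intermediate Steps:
u(s, Y) = 21 (u(s, Y) = 7*3 = 21)
J(T, q) = 21 (J(T, q) = ((-4 + 6) + 21) - 2 = (2 + 21) - 2 = 23 - 2 = 21)
-792 + 1356*((J(-23, -20) + 203)*(315 + G(11, -7))) = -792 + 1356*((21 + 203)*(315 - 8)) = -792 + 1356*(224*307) = -792 + 1356*68768 = -792 + 93249408 = 93248616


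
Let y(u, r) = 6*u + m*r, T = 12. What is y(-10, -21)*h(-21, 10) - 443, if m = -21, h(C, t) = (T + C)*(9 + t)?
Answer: -65594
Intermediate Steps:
h(C, t) = (9 + t)*(12 + C) (h(C, t) = (12 + C)*(9 + t) = (9 + t)*(12 + C))
y(u, r) = -21*r + 6*u (y(u, r) = 6*u - 21*r = -21*r + 6*u)
y(-10, -21)*h(-21, 10) - 443 = (-21*(-21) + 6*(-10))*(108 + 9*(-21) + 12*10 - 21*10) - 443 = (441 - 60)*(108 - 189 + 120 - 210) - 443 = 381*(-171) - 443 = -65151 - 443 = -65594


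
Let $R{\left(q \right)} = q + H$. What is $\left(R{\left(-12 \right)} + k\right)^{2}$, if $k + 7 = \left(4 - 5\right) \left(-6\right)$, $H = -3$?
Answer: $256$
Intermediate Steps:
$k = -1$ ($k = -7 + \left(4 - 5\right) \left(-6\right) = -7 - -6 = -7 + 6 = -1$)
$R{\left(q \right)} = -3 + q$ ($R{\left(q \right)} = q - 3 = -3 + q$)
$\left(R{\left(-12 \right)} + k\right)^{2} = \left(\left(-3 - 12\right) - 1\right)^{2} = \left(-15 - 1\right)^{2} = \left(-16\right)^{2} = 256$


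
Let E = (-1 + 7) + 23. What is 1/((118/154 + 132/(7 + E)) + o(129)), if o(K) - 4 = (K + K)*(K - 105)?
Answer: 231/1432300 ≈ 0.00016128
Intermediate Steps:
o(K) = 4 + 2*K*(-105 + K) (o(K) = 4 + (K + K)*(K - 105) = 4 + (2*K)*(-105 + K) = 4 + 2*K*(-105 + K))
E = 29 (E = 6 + 23 = 29)
1/((118/154 + 132/(7 + E)) + o(129)) = 1/((118/154 + 132/(7 + 29)) + (4 - 210*129 + 2*129**2)) = 1/((118*(1/154) + 132/36) + (4 - 27090 + 2*16641)) = 1/((59/77 + 132*(1/36)) + (4 - 27090 + 33282)) = 1/((59/77 + 11/3) + 6196) = 1/(1024/231 + 6196) = 1/(1432300/231) = 231/1432300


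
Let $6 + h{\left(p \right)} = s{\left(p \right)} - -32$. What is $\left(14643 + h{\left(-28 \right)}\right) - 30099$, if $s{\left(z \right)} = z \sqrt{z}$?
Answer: $-15430 - 56 i \sqrt{7} \approx -15430.0 - 148.16 i$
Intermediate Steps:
$s{\left(z \right)} = z^{\frac{3}{2}}$
$h{\left(p \right)} = 26 + p^{\frac{3}{2}}$ ($h{\left(p \right)} = -6 + \left(p^{\frac{3}{2}} - -32\right) = -6 + \left(p^{\frac{3}{2}} + 32\right) = -6 + \left(32 + p^{\frac{3}{2}}\right) = 26 + p^{\frac{3}{2}}$)
$\left(14643 + h{\left(-28 \right)}\right) - 30099 = \left(14643 + \left(26 + \left(-28\right)^{\frac{3}{2}}\right)\right) - 30099 = \left(14643 + \left(26 - 56 i \sqrt{7}\right)\right) - 30099 = \left(14669 - 56 i \sqrt{7}\right) - 30099 = -15430 - 56 i \sqrt{7}$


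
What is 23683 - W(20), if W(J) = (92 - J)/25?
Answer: 592003/25 ≈ 23680.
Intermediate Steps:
W(J) = 92/25 - J/25 (W(J) = (92 - J)*(1/25) = 92/25 - J/25)
23683 - W(20) = 23683 - (92/25 - 1/25*20) = 23683 - (92/25 - ⅘) = 23683 - 1*72/25 = 23683 - 72/25 = 592003/25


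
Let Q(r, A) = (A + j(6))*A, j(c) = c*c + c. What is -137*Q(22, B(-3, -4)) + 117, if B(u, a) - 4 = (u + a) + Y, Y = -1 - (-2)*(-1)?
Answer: 29709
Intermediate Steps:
Y = -3 (Y = -1 - 1*2 = -1 - 2 = -3)
j(c) = c + c**2 (j(c) = c**2 + c = c + c**2)
B(u, a) = 1 + a + u (B(u, a) = 4 + ((u + a) - 3) = 4 + ((a + u) - 3) = 4 + (-3 + a + u) = 1 + a + u)
Q(r, A) = A*(42 + A) (Q(r, A) = (A + 6*(1 + 6))*A = (A + 6*7)*A = (A + 42)*A = (42 + A)*A = A*(42 + A))
-137*Q(22, B(-3, -4)) + 117 = -137*(1 - 4 - 3)*(42 + (1 - 4 - 3)) + 117 = -(-822)*(42 - 6) + 117 = -(-822)*36 + 117 = -137*(-216) + 117 = 29592 + 117 = 29709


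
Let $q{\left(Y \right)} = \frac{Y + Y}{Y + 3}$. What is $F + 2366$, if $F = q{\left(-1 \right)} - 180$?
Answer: $2185$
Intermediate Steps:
$q{\left(Y \right)} = \frac{2 Y}{3 + Y}$
$F = -181$ ($F = 2 \left(-1\right) \frac{1}{3 - 1} - 180 = 2 \left(-1\right) \frac{1}{2} - 180 = -1 - 180 = -181$)
$F + 2366 = -181 + 2366 = 2185$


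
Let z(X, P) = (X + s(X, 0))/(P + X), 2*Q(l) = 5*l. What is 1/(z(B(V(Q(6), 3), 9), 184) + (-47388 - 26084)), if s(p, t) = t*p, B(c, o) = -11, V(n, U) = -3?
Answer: -173/12710667 ≈ -1.3611e-5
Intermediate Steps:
Q(l) = 5*l/2 (Q(l) = (5*l)/2 = 5*l/2)
s(p, t) = p*t
z(X, P) = X/(P + X) (z(X, P) = (X + X*0)/(P + X) = (X + 0)/(P + X) = X/(P + X))
1/(z(B(V(Q(6), 3), 9), 184) + (-47388 - 26084)) = 1/(-11/(184 - 11) + (-47388 - 26084)) = 1/(-11/173 - 73472) = 1/(-12710667/173) = -173/12710667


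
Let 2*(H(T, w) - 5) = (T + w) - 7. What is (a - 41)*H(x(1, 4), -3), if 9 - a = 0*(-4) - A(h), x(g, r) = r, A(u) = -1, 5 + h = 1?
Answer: -66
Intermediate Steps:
h = -4 (h = -5 + 1 = -4)
H(T, w) = 3/2 + T/2 + w/2 (H(T, w) = 5 + ((T + w) - 7)/2 = 5 + (-7 + T + w)/2 = 5 + (-7/2 + T/2 + w/2) = 3/2 + T/2 + w/2)
a = 8 (a = 9 - (0*(-4) - 1*(-1)) = 9 - (0 + 1) = 9 - 1*1 = 9 - 1 = 8)
(a - 41)*H(x(1, 4), -3) = (8 - 41)*(3/2 + (1/2)*4 + (1/2)*(-3)) = -33*(3/2 + 2 - 3/2) = -33*2 = -66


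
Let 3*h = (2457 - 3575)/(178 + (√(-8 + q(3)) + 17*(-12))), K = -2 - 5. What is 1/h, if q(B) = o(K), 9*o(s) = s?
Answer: 3/43 - I*√79/1118 ≈ 0.069767 - 0.0079501*I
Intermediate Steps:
K = -7
o(s) = s/9
q(B) = -7/9 (q(B) = (⅑)*(-7) = -7/9)
h = -1118/(3*(-26 + I*√79/3)) (h = ((2457 - 3575)/(178 + (√(-8 - 7/9) + 17*(-12))))/3 = (-1118/(178 + (√(-79/9) - 204)))/3 = (-1118/(178 + (I*√79/3 - 204)))/3 = (-1118/(178 + (-204 + I*√79/3)))/3 = (-1118/(-26 + I*√79/3))/3 = -1118/(3*(-26 + I*√79/3)) ≈ 14.15 + 1.6124*I)
1/h = 1/(87204/6163 + 1118*I*√79/6163)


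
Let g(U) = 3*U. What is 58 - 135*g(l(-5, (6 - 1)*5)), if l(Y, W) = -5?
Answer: 2083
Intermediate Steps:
58 - 135*g(l(-5, (6 - 1)*5)) = 58 - 405*(-5) = 58 - 135*(-15) = 58 + 2025 = 2083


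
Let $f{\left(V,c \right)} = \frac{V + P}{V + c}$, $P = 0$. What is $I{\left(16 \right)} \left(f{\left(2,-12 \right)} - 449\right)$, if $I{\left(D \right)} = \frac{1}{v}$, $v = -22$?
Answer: $\frac{1123}{55} \approx 20.418$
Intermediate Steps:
$f{\left(V,c \right)} = \frac{V}{V + c}$ ($f{\left(V,c \right)} = \frac{V + 0}{V + c} = \frac{V}{V + c}$)
$I{\left(D \right)} = - \frac{1}{22}$ ($I{\left(D \right)} = \frac{1}{-22} = - \frac{1}{22}$)
$I{\left(16 \right)} \left(f{\left(2,-12 \right)} - 449\right) = - \frac{\frac{2}{2 - 12} - 449}{22} = - \frac{\frac{2}{-10} - 449}{22} = - \frac{2 \left(- \frac{1}{10}\right) - 449}{22} = - \frac{- \frac{1}{5} - 449}{22} = \left(- \frac{1}{22}\right) \left(- \frac{2246}{5}\right) = \frac{1123}{55}$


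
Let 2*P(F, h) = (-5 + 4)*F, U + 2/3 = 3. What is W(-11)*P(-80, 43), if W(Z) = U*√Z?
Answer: 280*I*√11/3 ≈ 309.55*I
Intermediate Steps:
U = 7/3 (U = -⅔ + 3 = 7/3 ≈ 2.3333)
P(F, h) = -F/2 (P(F, h) = ((-5 + 4)*F)/2 = (-F)/2 = -F/2)
W(Z) = 7*√Z/3
W(-11)*P(-80, 43) = (7*√(-11)/3)*(-½*(-80)) = (7*(I*√11)/3)*40 = (7*I*√11/3)*40 = 280*I*√11/3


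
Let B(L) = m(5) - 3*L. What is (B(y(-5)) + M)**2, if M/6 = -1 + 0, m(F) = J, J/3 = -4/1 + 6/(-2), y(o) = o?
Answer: 144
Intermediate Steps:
J = -21 (J = 3*(-4/1 + 6/(-2)) = 3*(-4*1 + 6*(-1/2)) = 3*(-4 - 3) = 3*(-7) = -21)
m(F) = -21
M = -6 (M = 6*(-1 + 0) = 6*(-1) = -6)
B(L) = -21 - 3*L
(B(y(-5)) + M)**2 = ((-21 - 3*(-5)) - 6)**2 = ((-21 + 15) - 6)**2 = (-6 - 6)**2 = (-12)**2 = 144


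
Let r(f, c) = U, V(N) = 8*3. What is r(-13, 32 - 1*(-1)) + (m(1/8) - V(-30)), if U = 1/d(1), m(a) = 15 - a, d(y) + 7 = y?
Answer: -223/24 ≈ -9.2917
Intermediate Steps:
V(N) = 24
d(y) = -7 + y
U = -1/6 (U = 1/(-7 + 1) = 1/(-6) = -1/6 ≈ -0.16667)
r(f, c) = -1/6
r(-13, 32 - 1*(-1)) + (m(1/8) - V(-30)) = -1/6 + ((15 - 1/8) - 1*24) = -1/6 + ((15 - 1*1/8) - 24) = -1/6 + ((15 - 1/8) - 24) = -1/6 + (119/8 - 24) = -1/6 - 73/8 = -223/24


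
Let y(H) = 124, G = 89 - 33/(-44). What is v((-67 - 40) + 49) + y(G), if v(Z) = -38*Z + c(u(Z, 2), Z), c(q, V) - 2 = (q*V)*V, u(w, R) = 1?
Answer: 5694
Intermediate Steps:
G = 359/4 (G = 89 - 33*(-1/44) = 89 + 3/4 = 359/4 ≈ 89.750)
c(q, V) = 2 + q*V**2 (c(q, V) = 2 + (q*V)*V = 2 + (V*q)*V = 2 + q*V**2)
v(Z) = 2 + Z**2 - 38*Z (v(Z) = -38*Z + (2 + 1*Z**2) = -38*Z + (2 + Z**2) = 2 + Z**2 - 38*Z)
v((-67 - 40) + 49) + y(G) = (2 + ((-67 - 40) + 49)**2 - 38*((-67 - 40) + 49)) + 124 = (2 + (-107 + 49)**2 - 38*(-107 + 49)) + 124 = (2 + (-58)**2 - 38*(-58)) + 124 = (2 + 3364 + 2204) + 124 = 5570 + 124 = 5694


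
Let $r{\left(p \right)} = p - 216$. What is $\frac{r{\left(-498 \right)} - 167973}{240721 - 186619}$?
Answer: $- \frac{56229}{18034} \approx -3.1179$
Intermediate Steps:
$r{\left(p \right)} = -216 + p$
$\frac{r{\left(-498 \right)} - 167973}{240721 - 186619} = \frac{\left(-216 - 498\right) - 167973}{240721 - 186619} = \frac{-714 - 167973}{54102} = \left(-168687\right) \frac{1}{54102} = - \frac{56229}{18034}$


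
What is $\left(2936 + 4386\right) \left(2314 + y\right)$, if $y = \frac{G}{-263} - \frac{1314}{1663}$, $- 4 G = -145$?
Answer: $\frac{14814836907661}{874738} \approx 1.6936 \cdot 10^{7}$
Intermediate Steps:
$G = \frac{145}{4}$ ($G = \left(- \frac{1}{4}\right) \left(-145\right) = \frac{145}{4} \approx 36.25$)
$y = - \frac{1623463}{1749476}$ ($y = \frac{145}{4 \left(-263\right)} - \frac{1314}{1663} = \frac{145}{4} \left(- \frac{1}{263}\right) - \frac{1314}{1663} = - \frac{145}{1052} - \frac{1314}{1663} = - \frac{1623463}{1749476} \approx -0.92797$)
$\left(2936 + 4386\right) \left(2314 + y\right) = \left(2936 + 4386\right) \left(2314 - \frac{1623463}{1749476}\right) = 7322 \cdot \frac{4046664001}{1749476} = \frac{14814836907661}{874738}$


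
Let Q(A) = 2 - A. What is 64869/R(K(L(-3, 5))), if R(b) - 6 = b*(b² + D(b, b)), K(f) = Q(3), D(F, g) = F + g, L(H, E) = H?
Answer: 9267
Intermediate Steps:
K(f) = -1 (K(f) = 2 - 1*3 = 2 - 3 = -1)
R(b) = 6 + b*(b² + 2*b) (R(b) = 6 + b*(b² + (b + b)) = 6 + b*(b² + 2*b))
64869/R(K(L(-3, 5))) = 64869/(6 + (-1)³ + 2*(-1)²) = 64869/(6 - 1 + 2*1) = 64869/(6 - 1 + 2) = 64869/7 = 64869*(⅐) = 9267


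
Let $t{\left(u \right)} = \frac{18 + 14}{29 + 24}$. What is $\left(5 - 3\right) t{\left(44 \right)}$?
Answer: $\frac{64}{53} \approx 1.2075$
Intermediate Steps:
$t{\left(u \right)} = \frac{32}{53}$
$\left(5 - 3\right) t{\left(44 \right)} = \left(5 - 3\right) \frac{32}{53} = 2 \cdot \frac{32}{53} = \frac{64}{53}$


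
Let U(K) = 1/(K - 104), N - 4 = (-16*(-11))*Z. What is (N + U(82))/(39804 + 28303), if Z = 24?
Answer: 7155/115258 ≈ 0.062078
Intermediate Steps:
N = 4228 (N = 4 - 16*(-11)*24 = 4 + 176*24 = 4 + 4224 = 4228)
U(K) = 1/(-104 + K)
(N + U(82))/(39804 + 28303) = (4228 + 1/(-104 + 82))/(39804 + 28303) = (4228 + 1/(-22))/68107 = (4228 - 1/22)*(1/68107) = (93015/22)*(1/68107) = 7155/115258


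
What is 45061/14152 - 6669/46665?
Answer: 3658273/1202920 ≈ 3.0412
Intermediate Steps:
45061/14152 - 6669/46665 = 45061*(1/14152) - 6669*1/46665 = 45061/14152 - 741/5185 = 3658273/1202920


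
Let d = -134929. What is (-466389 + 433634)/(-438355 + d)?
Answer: 32755/573284 ≈ 0.057136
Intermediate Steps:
(-466389 + 433634)/(-438355 + d) = (-466389 + 433634)/(-438355 - 134929) = -32755/(-573284) = -32755*(-1/573284) = 32755/573284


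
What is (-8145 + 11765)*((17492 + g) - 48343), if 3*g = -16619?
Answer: -395202640/3 ≈ -1.3173e+8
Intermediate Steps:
g = -16619/3 (g = (1/3)*(-16619) = -16619/3 ≈ -5539.7)
(-8145 + 11765)*((17492 + g) - 48343) = (-8145 + 11765)*((17492 - 16619/3) - 48343) = 3620*(35857/3 - 48343) = 3620*(-109172/3) = -395202640/3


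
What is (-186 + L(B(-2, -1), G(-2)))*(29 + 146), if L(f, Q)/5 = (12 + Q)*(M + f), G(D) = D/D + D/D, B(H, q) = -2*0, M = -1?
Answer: -44800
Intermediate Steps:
B(H, q) = 0
G(D) = 2 (G(D) = 1 + 1 = 2)
L(f, Q) = 5*(-1 + f)*(12 + Q) (L(f, Q) = 5*((12 + Q)*(-1 + f)) = 5*((-1 + f)*(12 + Q)) = 5*(-1 + f)*(12 + Q))
(-186 + L(B(-2, -1), G(-2)))*(29 + 146) = (-186 + (-60 - 5*2 + 60*0 + 5*2*0))*(29 + 146) = (-186 + (-60 - 10 + 0 + 0))*175 = (-186 - 70)*175 = -256*175 = -44800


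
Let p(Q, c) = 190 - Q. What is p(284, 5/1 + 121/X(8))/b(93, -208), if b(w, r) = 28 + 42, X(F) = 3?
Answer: -47/35 ≈ -1.3429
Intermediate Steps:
b(w, r) = 70
p(284, 5/1 + 121/X(8))/b(93, -208) = (190 - 1*284)/70 = (190 - 284)*(1/70) = -94*1/70 = -47/35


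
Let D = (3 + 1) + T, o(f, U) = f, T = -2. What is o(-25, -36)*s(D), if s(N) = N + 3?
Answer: -125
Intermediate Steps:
D = 2 (D = (3 + 1) - 2 = 4 - 2 = 2)
s(N) = 3 + N
o(-25, -36)*s(D) = -25*(3 + 2) = -25*5 = -125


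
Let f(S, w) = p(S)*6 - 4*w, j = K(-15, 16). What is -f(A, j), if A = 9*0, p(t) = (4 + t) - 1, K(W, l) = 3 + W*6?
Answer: -366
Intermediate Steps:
K(W, l) = 3 + 6*W
j = -87 (j = 3 + 6*(-15) = 3 - 90 = -87)
p(t) = 3 + t
A = 0
f(S, w) = 18 - 4*w + 6*S (f(S, w) = (3 + S)*6 - 4*w = (18 + 6*S) - 4*w = 18 - 4*w + 6*S)
-f(A, j) = -(18 - 4*(-87) + 6*0) = -(18 + 348 + 0) = -1*366 = -366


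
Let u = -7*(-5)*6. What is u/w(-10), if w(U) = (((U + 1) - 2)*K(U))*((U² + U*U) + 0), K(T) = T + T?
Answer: 21/4400 ≈ 0.0047727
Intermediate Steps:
u = 210 (u = 35*6 = 210)
K(T) = 2*T
w(U) = 4*U³*(-1 + U) (w(U) = (((U + 1) - 2)*(2*U))*((U² + U*U) + 0) = (((1 + U) - 2)*(2*U))*((U² + U²) + 0) = ((-1 + U)*(2*U))*(2*U² + 0) = (2*U*(-1 + U))*(2*U²) = 4*U³*(-1 + U))
u/w(-10) = 210/((4*(-10)³*(-1 - 10))) = 210/((4*(-1000)*(-11))) = 210/44000 = 210*(1/44000) = 21/4400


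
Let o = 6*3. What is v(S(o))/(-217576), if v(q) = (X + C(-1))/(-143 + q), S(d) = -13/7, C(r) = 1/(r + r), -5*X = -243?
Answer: 259/169709280 ≈ 1.5261e-6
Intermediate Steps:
X = 243/5 (X = -⅕*(-243) = 243/5 ≈ 48.600)
C(r) = 1/(2*r)
o = 18
S(d) = -13/7 (S(d) = -13*⅐ = -13/7)
v(q) = 481/(10*(-143 + q)) (v(q) = (243/5 + (½)/(-1))/(-143 + q) = (243/5 + (½)*(-1))/(-143 + q) = (243/5 - ½)/(-143 + q) = 481/(10*(-143 + q)))
v(S(o))/(-217576) = (481/(10*(-143 - 13/7)))/(-217576) = (481/(10*(-1014/7)))*(-1/217576) = ((481/10)*(-7/1014))*(-1/217576) = -259/780*(-1/217576) = 259/169709280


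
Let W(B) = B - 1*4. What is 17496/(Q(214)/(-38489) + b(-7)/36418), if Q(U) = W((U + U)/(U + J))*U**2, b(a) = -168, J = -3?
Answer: 646820770749714/86554989097 ≈ 7472.9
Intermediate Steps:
W(B) = -4 + B (W(B) = B - 4 = -4 + B)
Q(U) = U**2*(-4 + 2*U/(-3 + U)) (Q(U) = (-4 + (U + U)/(U - 3))*U**2 = (-4 + (2*U)/(-3 + U))*U**2 = (-4 + 2*U/(-3 + U))*U**2 = U**2*(-4 + 2*U/(-3 + U)))
17496/(Q(214)/(-38489) + b(-7)/36418) = 17496/((2*214**2*(6 - 1*214)/(-3 + 214))/(-38489) - 168/36418) = 17496/((2*45796*(6 - 214)/211)*(-1/38489) - 168*1/36418) = 17496/((2*45796*(1/211)*(-208))*(-1/38489) - 84/18209) = 17496/(-19051136/211*(-1/38489) - 84/18209) = 17496/(19051136/8121179 - 84/18209) = 17496/(346219956388/147878548411) = 17496*(147878548411/346219956388) = 646820770749714/86554989097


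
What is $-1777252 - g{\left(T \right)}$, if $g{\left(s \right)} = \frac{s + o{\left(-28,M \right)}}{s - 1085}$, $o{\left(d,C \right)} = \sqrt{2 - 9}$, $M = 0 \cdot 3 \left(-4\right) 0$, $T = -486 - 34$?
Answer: $- \frac{570497996}{321} + \frac{i \sqrt{7}}{1605} \approx -1.7773 \cdot 10^{6} + 0.0016484 i$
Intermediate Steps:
$T = -520$ ($T = -486 - 34 = -520$)
$M = 0$ ($M = 0 \left(-4\right) 0 = 0 \cdot 0 = 0$)
$o{\left(d,C \right)} = i \sqrt{7}$ ($o{\left(d,C \right)} = \sqrt{-7} = i \sqrt{7}$)
$g{\left(s \right)} = \frac{s + i \sqrt{7}}{-1085 + s}$ ($g{\left(s \right)} = \frac{s + i \sqrt{7}}{s - 1085} = \frac{s + i \sqrt{7}}{-1085 + s}$)
$-1777252 - g{\left(T \right)} = -1777252 - \frac{-520 + i \sqrt{7}}{-1085 - 520} = -1777252 - \frac{-520 + i \sqrt{7}}{-1605} = -1777252 - - \frac{-520 + i \sqrt{7}}{1605} = -1777252 - \left(\frac{104}{321} - \frac{i \sqrt{7}}{1605}\right) = - \frac{570497996}{321} + \frac{i \sqrt{7}}{1605}$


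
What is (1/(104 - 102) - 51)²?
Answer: 10201/4 ≈ 2550.3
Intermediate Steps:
(1/(104 - 102) - 51)² = (1/2 - 51)² = (½ - 51)² = (-101/2)² = 10201/4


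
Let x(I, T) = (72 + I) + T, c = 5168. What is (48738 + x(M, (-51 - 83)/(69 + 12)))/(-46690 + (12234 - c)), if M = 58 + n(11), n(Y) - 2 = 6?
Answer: -1979411/1604772 ≈ -1.2335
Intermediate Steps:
n(Y) = 8 (n(Y) = 2 + 6 = 8)
M = 66 (M = 58 + 8 = 66)
x(I, T) = 72 + I + T
(48738 + x(M, (-51 - 83)/(69 + 12)))/(-46690 + (12234 - c)) = (48738 + (72 + 66 + (-51 - 83)/(69 + 12)))/(-46690 + (12234 - 1*5168)) = (48738 + (72 + 66 - 134/81))/(-46690 + (12234 - 5168)) = (48738 + (72 + 66 - 134*1/81))/(-46690 + 7066) = (48738 + (72 + 66 - 134/81))/(-39624) = (48738 + 11044/81)*(-1/39624) = (3958822/81)*(-1/39624) = -1979411/1604772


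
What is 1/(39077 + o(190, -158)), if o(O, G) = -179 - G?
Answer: 1/39056 ≈ 2.5604e-5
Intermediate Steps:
1/(39077 + o(190, -158)) = 1/(39077 + (-179 - 1*(-158))) = 1/(39077 + (-179 + 158)) = 1/(39077 - 21) = 1/39056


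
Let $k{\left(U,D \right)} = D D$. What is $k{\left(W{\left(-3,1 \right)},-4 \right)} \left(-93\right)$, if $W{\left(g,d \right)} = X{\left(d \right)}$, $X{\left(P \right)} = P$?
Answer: $-1488$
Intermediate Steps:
$W{\left(g,d \right)} = d$
$k{\left(U,D \right)} = D^{2}$
$k{\left(W{\left(-3,1 \right)},-4 \right)} \left(-93\right) = \left(-4\right)^{2} \left(-93\right) = 16 \left(-93\right) = -1488$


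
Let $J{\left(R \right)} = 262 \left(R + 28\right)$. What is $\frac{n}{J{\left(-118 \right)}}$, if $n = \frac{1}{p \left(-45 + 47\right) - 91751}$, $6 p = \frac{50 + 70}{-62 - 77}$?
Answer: $\frac{139}{300725855820} \approx 4.6222 \cdot 10^{-10}$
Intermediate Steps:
$p = - \frac{20}{139}$ ($p = \frac{\left(50 + 70\right) \frac{1}{-62 - 77}}{6} = \frac{120 \frac{1}{-139}}{6} = \frac{120 \left(- \frac{1}{139}\right)}{6} = \frac{1}{6} \left(- \frac{120}{139}\right) = - \frac{20}{139} \approx -0.14388$)
$n = - \frac{139}{12753429}$ ($n = \frac{1}{- \frac{20 \left(-45 + 47\right)}{139} - 91751} = \frac{1}{\left(- \frac{20}{139}\right) 2 - 91751} = \frac{1}{- \frac{40}{139} - 91751} = \frac{1}{- \frac{12753429}{139}} = - \frac{139}{12753429} \approx -1.0899 \cdot 10^{-5}$)
$J{\left(R \right)} = 7336 + 262 R$ ($J{\left(R \right)} = 262 \left(28 + R\right) = 7336 + 262 R$)
$\frac{n}{J{\left(-118 \right)}} = - \frac{139}{12753429 \left(7336 + 262 \left(-118\right)\right)} = - \frac{139}{12753429 \left(7336 - 30916\right)} = - \frac{139}{12753429 \left(-23580\right)} = \left(- \frac{139}{12753429}\right) \left(- \frac{1}{23580}\right) = \frac{139}{300725855820}$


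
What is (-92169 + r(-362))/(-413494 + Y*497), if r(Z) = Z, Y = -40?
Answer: 92531/433374 ≈ 0.21351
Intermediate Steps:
(-92169 + r(-362))/(-413494 + Y*497) = (-92169 - 362)/(-413494 - 40*497) = -92531/(-413494 - 19880) = -92531/(-433374) = -92531*(-1/433374) = 92531/433374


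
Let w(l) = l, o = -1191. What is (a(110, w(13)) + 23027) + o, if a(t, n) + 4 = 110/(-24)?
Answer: 261929/12 ≈ 21827.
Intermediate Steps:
a(t, n) = -103/12 (a(t, n) = -4 + 110/(-24) = -4 + 110*(-1/24) = -4 - 55/12 = -103/12)
(a(110, w(13)) + 23027) + o = (-103/12 + 23027) - 1191 = 276221/12 - 1191 = 261929/12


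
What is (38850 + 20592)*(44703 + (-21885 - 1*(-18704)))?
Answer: 2468150724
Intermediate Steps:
(38850 + 20592)*(44703 + (-21885 - 1*(-18704))) = 59442*(44703 + (-21885 + 18704)) = 59442*(44703 - 3181) = 59442*41522 = 2468150724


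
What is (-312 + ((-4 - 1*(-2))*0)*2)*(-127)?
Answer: 39624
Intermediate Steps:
(-312 + ((-4 - 1*(-2))*0)*2)*(-127) = (-312 + ((-4 + 2)*0)*2)*(-127) = (-312 - 2*0*2)*(-127) = (-312 + 0*2)*(-127) = (-312 + 0)*(-127) = -312*(-127) = 39624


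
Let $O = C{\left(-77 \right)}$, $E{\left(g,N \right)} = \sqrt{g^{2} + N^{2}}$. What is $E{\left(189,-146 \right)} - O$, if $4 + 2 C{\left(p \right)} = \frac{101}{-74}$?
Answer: $\frac{397}{148} + \sqrt{57037} \approx 241.51$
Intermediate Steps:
$E{\left(g,N \right)} = \sqrt{N^{2} + g^{2}}$
$C{\left(p \right)} = - \frac{397}{148}$ ($C{\left(p \right)} = -2 + \frac{101 \frac{1}{-74}}{2} = -2 + \frac{101 \left(- \frac{1}{74}\right)}{2} = -2 + \frac{1}{2} \left(- \frac{101}{74}\right) = -2 - \frac{101}{148} = - \frac{397}{148}$)
$O = - \frac{397}{148} \approx -2.6824$
$E{\left(189,-146 \right)} - O = \sqrt{\left(-146\right)^{2} + 189^{2}} - - \frac{397}{148} = \sqrt{21316 + 35721} + \frac{397}{148} = \sqrt{57037} + \frac{397}{148} = \frac{397}{148} + \sqrt{57037}$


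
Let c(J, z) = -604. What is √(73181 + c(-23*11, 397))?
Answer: √72577 ≈ 269.40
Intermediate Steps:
√(73181 + c(-23*11, 397)) = √(73181 - 604) = √72577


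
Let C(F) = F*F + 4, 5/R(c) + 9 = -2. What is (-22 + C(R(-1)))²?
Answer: 4635409/14641 ≈ 316.60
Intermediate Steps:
R(c) = -5/11 (R(c) = 5/(-9 - 2) = 5/(-11) = 5*(-1/11) = -5/11)
C(F) = 4 + F² (C(F) = F² + 4 = 4 + F²)
(-22 + C(R(-1)))² = (-22 + (4 + (-5/11)²))² = (-22 + (4 + 25/121))² = (-22 + 509/121)² = (-2153/121)² = 4635409/14641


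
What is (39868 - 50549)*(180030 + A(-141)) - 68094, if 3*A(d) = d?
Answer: -1922466517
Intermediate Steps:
A(d) = d/3
(39868 - 50549)*(180030 + A(-141)) - 68094 = (39868 - 50549)*(180030 + (⅓)*(-141)) - 68094 = -10681*(180030 - 47) - 68094 = -10681*179983 - 68094 = -1922398423 - 68094 = -1922466517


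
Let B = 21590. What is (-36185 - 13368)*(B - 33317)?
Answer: 581108031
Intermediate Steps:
(-36185 - 13368)*(B - 33317) = (-36185 - 13368)*(21590 - 33317) = -49553*(-11727) = 581108031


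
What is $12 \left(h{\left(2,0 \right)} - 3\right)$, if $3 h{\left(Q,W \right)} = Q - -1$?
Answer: $-24$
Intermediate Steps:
$h{\left(Q,W \right)} = \frac{1}{3} + \frac{Q}{3}$ ($h{\left(Q,W \right)} = \frac{Q - -1}{3} = \frac{Q + 1}{3} = \frac{1 + Q}{3} = \frac{1}{3} + \frac{Q}{3}$)
$12 \left(h{\left(2,0 \right)} - 3\right) = 12 \left(\left(\frac{1}{3} + \frac{1}{3} \cdot 2\right) - 3\right) = 12 \left(\left(\frac{1}{3} + \frac{2}{3}\right) - 3\right) = 12 \left(1 - 3\right) = 12 \left(-2\right) = -24$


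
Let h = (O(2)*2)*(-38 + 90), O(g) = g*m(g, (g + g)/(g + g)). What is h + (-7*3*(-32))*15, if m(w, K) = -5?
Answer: 9040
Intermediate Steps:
O(g) = -5*g (O(g) = g*(-5) = -5*g)
h = -1040 (h = (-5*2*2)*(-38 + 90) = -10*2*52 = -20*52 = -1040)
h + (-7*3*(-32))*15 = -1040 + (-7*3*(-32))*15 = -1040 - 21*(-32)*15 = -1040 + 672*15 = -1040 + 10080 = 9040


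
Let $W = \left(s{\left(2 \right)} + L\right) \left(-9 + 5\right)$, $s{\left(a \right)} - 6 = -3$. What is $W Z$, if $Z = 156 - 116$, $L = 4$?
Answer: $-1120$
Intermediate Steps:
$s{\left(a \right)} = 3$ ($s{\left(a \right)} = 6 - 3 = 3$)
$Z = 40$ ($Z = 156 - 116 = 40$)
$W = -28$ ($W = \left(3 + 4\right) \left(-9 + 5\right) = 7 \left(-4\right) = -28$)
$W Z = \left(-28\right) 40 = -1120$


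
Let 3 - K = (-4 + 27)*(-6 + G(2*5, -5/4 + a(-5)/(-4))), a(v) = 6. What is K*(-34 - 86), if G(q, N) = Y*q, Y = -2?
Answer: -72120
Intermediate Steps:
G(q, N) = -2*q
K = 601 (K = 3 - (-4 + 27)*(-6 - 4*5) = 3 - 23*(-6 - 2*10) = 3 - 23*(-6 - 20) = 3 - 23*(-26) = 3 - 1*(-598) = 3 + 598 = 601)
K*(-34 - 86) = 601*(-34 - 86) = 601*(-120) = -72120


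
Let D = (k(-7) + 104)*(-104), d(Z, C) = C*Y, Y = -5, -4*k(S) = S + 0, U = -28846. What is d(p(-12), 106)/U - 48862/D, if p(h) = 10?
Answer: 353825548/79312077 ≈ 4.4612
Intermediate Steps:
k(S) = -S/4 (k(S) = -(S + 0)/4 = -S/4)
d(Z, C) = -5*C (d(Z, C) = C*(-5) = -5*C)
D = -10998 (D = (-¼*(-7) + 104)*(-104) = (7/4 + 104)*(-104) = (423/4)*(-104) = -10998)
d(p(-12), 106)/U - 48862/D = -5*106/(-28846) - 48862/(-10998) = -530*(-1/28846) - 48862*(-1/10998) = 265/14423 + 24431/5499 = 353825548/79312077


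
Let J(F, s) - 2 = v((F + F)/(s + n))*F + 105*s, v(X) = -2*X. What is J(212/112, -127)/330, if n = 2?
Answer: -326655691/8085000 ≈ -40.403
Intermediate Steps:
J(F, s) = 2 + 105*s - 4*F²/(2 + s) (J(F, s) = 2 + ((-2*(F + F)/(s + 2))*F + 105*s) = 2 + ((-2*2*F/(2 + s))*F + 105*s) = 2 + ((-4*F/(2 + s))*F + 105*s) = 2 + (-4*F²/(2 + s) + 105*s) = 2 + (105*s - 4*F²/(2 + s)) = 2 + 105*s - 4*F²/(2 + s))
J(212/112, -127)/330 = ((-4*(212/112)² + (2 - 127)*(2 + 105*(-127)))/(2 - 127))/330 = ((-4*(212*(1/112))² - 125*(2 - 13335))/(-125))*(1/330) = -(-4*(53/28)² - 125*(-13333))/125*(1/330) = -(-4*2809/784 + 1666625)/125*(1/330) = -(-2809/196 + 1666625)/125*(1/330) = -1/125*326655691/196*(1/330) = -326655691/24500*1/330 = -326655691/8085000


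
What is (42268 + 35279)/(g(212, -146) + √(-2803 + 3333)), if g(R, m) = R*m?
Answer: -22643724/9037979 - 77547*√530/958025774 ≈ -2.5073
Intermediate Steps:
(42268 + 35279)/(g(212, -146) + √(-2803 + 3333)) = (42268 + 35279)/(212*(-146) + √(-2803 + 3333)) = 77547/(-30952 + √530)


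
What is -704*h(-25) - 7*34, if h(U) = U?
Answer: 17362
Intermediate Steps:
-704*h(-25) - 7*34 = -704*(-25) - 7*34 = 17600 - 238 = 17362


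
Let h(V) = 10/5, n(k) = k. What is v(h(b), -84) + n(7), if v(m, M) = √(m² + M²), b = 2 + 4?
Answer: 7 + 2*√1765 ≈ 91.024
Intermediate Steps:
b = 6
h(V) = 2 (h(V) = 10*(⅕) = 2)
v(m, M) = √(M² + m²)
v(h(b), -84) + n(7) = √((-84)² + 2²) + 7 = √(7056 + 4) + 7 = √7060 + 7 = 2*√1765 + 7 = 7 + 2*√1765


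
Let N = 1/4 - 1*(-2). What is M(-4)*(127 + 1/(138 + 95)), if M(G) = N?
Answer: 66582/233 ≈ 285.76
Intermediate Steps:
N = 9/4 (N = 1/4 + 2 = 9/4 ≈ 2.2500)
M(G) = 9/4
M(-4)*(127 + 1/(138 + 95)) = 9*(127 + 1/(138 + 95))/4 = 9*(127 + 1/233)/4 = (9/4)*(29592/233) = 66582/233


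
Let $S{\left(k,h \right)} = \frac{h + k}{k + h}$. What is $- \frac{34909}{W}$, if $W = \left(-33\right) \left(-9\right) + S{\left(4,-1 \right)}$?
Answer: $- \frac{34909}{298} \approx -117.14$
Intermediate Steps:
$S{\left(k,h \right)} = 1$ ($S{\left(k,h \right)} = \frac{h + k}{h + k} = 1$)
$W = 298$ ($W = \left(-33\right) \left(-9\right) + 1 = 297 + 1 = 298$)
$- \frac{34909}{W} = - \frac{34909}{298}$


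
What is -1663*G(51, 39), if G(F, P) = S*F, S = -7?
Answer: 593691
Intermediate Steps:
G(F, P) = -7*F
-1663*G(51, 39) = -(-11641)*51 = -1663*(-357) = 593691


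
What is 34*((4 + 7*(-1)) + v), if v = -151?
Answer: -5236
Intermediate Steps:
34*((4 + 7*(-1)) + v) = 34*((4 + 7*(-1)) - 151) = 34*((4 - 7) - 151) = 34*(-3 - 151) = 34*(-154) = -5236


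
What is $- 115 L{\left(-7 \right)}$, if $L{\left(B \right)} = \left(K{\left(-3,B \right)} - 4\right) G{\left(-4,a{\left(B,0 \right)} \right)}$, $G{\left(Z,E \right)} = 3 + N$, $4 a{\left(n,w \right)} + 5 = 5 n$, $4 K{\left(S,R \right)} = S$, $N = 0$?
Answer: $\frac{6555}{4} \approx 1638.8$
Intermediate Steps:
$K{\left(S,R \right)} = \frac{S}{4}$
$a{\left(n,w \right)} = - \frac{5}{4} + \frac{5 n}{4}$
$G{\left(Z,E \right)} = 3$ ($G{\left(Z,E \right)} = 3 + 0 = 3$)
$L{\left(B \right)} = - \frac{57}{4}$ ($L{\left(B \right)} = \left(\frac{1}{4} \left(-3\right) - 4\right) 3 = \left(- \frac{3}{4} - 4\right) 3 = \left(- \frac{19}{4}\right) 3 = - \frac{57}{4}$)
$- 115 L{\left(-7 \right)} = \left(-115\right) \left(- \frac{57}{4}\right) = \frac{6555}{4}$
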